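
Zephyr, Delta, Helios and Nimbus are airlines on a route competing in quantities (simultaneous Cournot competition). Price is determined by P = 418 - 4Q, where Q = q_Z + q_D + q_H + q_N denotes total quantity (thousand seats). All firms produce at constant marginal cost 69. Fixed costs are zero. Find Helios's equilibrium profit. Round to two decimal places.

A representative firm's profit is π_i = q_i(418 - 4Q) - 69q_i.
Setting ∂π_i/∂q_i = 0 with rivals' quantities fixed: 349 - 8q_i - 4·Σ_{j≠i} q_j = 0.
By symmetry each firm produces the same amount; substituting Σ_{j≠i} q_j = 3q_i yields q_i = 349/20.
Price P = 418 - 4·(349/5) = 694/5.
Helios's profit: (694/5 - 69)·(349/20) = 1218.0100.

1218.01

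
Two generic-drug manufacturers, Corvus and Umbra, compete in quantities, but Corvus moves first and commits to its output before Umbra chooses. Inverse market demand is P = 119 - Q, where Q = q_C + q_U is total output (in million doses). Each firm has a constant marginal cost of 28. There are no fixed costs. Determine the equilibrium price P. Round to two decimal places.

The follower Umbra best-responds to any q_C: π_U = (119 - Q)q_U - 28q_U.
Setting the follower's marginal profit to zero, 91 - q_C - 2q_U = 0, i.e. q_U = (91 - q_C)/2.
Corvus substitutes q_U(q_C) into its own profit: π_C = q_C(119 - q_C - (91 - q_C)/2) - 28q_C = (147/2 - (1/2)q_C)q_C - 28q_C.
Leader FOC: 91/2 - q_C = 0, so q_C = 91/2.
Then q_U = (91 - 91/2)/2 = 91/4.
Total output Q = 273/4, so price P = 119 - 273/4 = 203/4.

50.75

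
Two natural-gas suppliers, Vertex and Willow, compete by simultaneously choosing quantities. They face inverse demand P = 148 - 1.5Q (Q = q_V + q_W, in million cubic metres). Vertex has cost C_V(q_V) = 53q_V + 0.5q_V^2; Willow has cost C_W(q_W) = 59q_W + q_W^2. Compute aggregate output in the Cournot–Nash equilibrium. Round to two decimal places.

Vertex's profit: π_V = (148 - 1.5Q)q_V - (53q_V + (1/2)q_V²). Setting ∂π_V/∂q_V = 0: 95 - 4q_V - (3/2)(q_W) = 0.
Willow's first-order condition: 89 - 5q_W - (3/2)(q_V) = 0.
Best responses: q_V = (95 - (3/2)q_W)/4, q_W = (89 - (3/2)q_V)/5.
Solving the pair: q_V = 1366/71, q_W = 854/71.
Total output Q = 1366/71 + 854/71 = 31.2676.

31.27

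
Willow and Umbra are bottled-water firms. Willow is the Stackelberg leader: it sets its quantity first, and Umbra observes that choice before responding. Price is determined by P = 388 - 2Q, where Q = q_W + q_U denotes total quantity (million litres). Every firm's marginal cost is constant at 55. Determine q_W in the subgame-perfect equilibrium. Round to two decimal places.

83.25

Solve by backward induction. Given q_W, the follower Umbra maximises π_U = (388 - 2q_W - 2q_U)q_U - 55q_U.
∂π_U/∂q_U = 333 - 2q_W - 4q_U = 0 gives the reaction function q_U = (333 - 2q_W)/4.
The leader anticipates this reaction. Substituting into P = 388 - 2Q gives P = 443/2 - q_W, so π_W = (443/2 - q_W)q_W - 55q_W.
The leader's first-order condition 333/2 - 2q_W = 0 yields q_W = 333/4.
Then q_U = (333 - 2·(333/4))/4 = 333/8.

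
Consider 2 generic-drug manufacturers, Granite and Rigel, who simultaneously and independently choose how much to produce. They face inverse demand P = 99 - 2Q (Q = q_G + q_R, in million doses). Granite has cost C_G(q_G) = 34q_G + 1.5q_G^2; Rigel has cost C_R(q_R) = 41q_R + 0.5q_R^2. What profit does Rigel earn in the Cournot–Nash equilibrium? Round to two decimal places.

Granite's profit: π_G = (99 - 2Q)q_G - (34q_G + (3/2)q_G²). Setting ∂π_G/∂q_G = 0: 65 - 7q_G - 2(q_R) = 0.
Rigel's profit: π_R = (99 - 2Q)q_R - (41q_R + (1/2)q_R²). Setting ∂π_R/∂q_R = 0: 58 - 5q_R - 2(q_G) = 0.
Best responses: q_G = (65 - 2q_R)/7, q_R = (58 - 2q_G)/5.
Solving the pair: q_G = 209/31, q_R = 276/31.
Price P = 99 - 2·(485/31) = 67.7097.
Rigel's profit: 67.7097·(276/31) - 41·(276/31) - (1/2)(276/31)² = 198.1686.

198.17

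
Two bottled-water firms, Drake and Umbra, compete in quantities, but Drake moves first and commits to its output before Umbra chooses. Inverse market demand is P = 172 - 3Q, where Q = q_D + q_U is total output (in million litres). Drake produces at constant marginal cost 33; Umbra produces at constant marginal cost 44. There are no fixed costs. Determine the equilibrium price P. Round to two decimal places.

70.50

The follower Umbra best-responds to any q_D: π_U = (172 - 3Q)q_U - 44q_U.
Follower FOC: 128 - 3q_D - 6q_U = 0, so q_U(q_D) = (128 - 3q_D)/6.
Drake substitutes q_U(q_D) into its own profit: π_D = q_D(172 - 3q_D - (128 - 3q_D)/2) - 33q_D = (108 - (3/2)q_D)q_D - 33q_D.
The leader's first-order condition 75 - 3q_D = 0 yields q_D = 25.
Then q_U = (128 - 3·25)/6 = 53/6.
Total output Q = 203/6, so price P = 172 - 3·(203/6) = 141/2.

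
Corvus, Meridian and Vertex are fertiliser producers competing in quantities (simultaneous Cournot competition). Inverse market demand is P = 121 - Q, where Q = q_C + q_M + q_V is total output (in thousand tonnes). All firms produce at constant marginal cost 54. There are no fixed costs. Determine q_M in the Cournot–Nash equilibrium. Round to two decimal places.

16.75

A representative firm's profit is π_i = q_i(121 - Q) - 54q_i.
Setting ∂π_i/∂q_i = 0 with rivals' quantities fixed: 67 - 2q_i - Σ_{j≠i} q_j = 0.
By symmetry each firm produces the same amount; substituting Σ_{j≠i} q_j = 2q_i yields q_i = 67/4.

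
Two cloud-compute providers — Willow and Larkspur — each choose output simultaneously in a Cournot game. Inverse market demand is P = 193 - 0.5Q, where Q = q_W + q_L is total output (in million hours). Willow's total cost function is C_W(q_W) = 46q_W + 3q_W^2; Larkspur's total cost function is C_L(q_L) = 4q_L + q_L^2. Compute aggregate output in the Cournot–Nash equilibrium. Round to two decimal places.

76.92

Willow's profit: π_W = (193 - 0.5Q)q_W - (46q_W + 3q_W²). Setting ∂π_W/∂q_W = 0: 147 - 7q_W - (1/2)(q_L) = 0.
Larkspur's profit: π_L = (193 - 0.5Q)q_L - (4q_L + q_L²). Setting ∂π_L/∂q_L = 0: 189 - 3q_L - (1/2)(q_W) = 0.
Best responses: q_W = (147 - (1/2)q_L)/7, q_L = (189 - (1/2)q_W)/3.
Substituting one into the other gives q_W = 1386/83 and q_L = 60.2169.
Total output Q = 1386/83 + 60.2169 = 76.9157.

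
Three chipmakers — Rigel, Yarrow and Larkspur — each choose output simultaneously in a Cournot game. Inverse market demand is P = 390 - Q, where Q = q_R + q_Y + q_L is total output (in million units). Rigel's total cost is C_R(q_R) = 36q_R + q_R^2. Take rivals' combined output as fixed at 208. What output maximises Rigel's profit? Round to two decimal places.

36.50

With rivals' combined output fixed at 208, Rigel's profit is π_R = (390 - 208 - q_R)q_R - (36q_R + q_R²) = (182 - q_R)q_R - (36q_R + q_R²).
∂π_R/∂q_R = 146 - 4q_R = 0, so q_R = 73/2.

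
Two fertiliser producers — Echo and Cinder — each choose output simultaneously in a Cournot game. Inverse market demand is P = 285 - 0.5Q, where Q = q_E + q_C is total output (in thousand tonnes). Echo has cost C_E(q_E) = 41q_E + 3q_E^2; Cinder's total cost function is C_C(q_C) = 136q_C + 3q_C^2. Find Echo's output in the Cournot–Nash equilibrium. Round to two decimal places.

Echo's profit: π_E = (285 - 0.5Q)q_E - (41q_E + 3q_E²). Setting ∂π_E/∂q_E = 0: 244 - 7q_E - (1/2)(q_C) = 0.
Cinder's first-order condition: 149 - 7q_C - (1/2)(q_E) = 0.
So q_E = (244 - (1/2)q_C)/7 and q_C = (149 - (1/2)q_E)/7.
Solving the pair: q_E = 33.5077, q_C = 1228/65.

33.51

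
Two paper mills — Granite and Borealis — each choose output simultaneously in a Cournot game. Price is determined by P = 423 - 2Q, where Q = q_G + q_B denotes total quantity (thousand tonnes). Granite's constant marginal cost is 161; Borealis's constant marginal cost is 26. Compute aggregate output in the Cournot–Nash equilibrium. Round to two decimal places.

109.83

Granite's profit: π_G = (423 - 2Q)q_G - (161q_G). Setting ∂π_G/∂q_G = 0: 262 - 4q_G - 2(q_B) = 0.
Borealis's profit: π_B = (423 - 2Q)q_B - (26q_B). Setting ∂π_B/∂q_B = 0: 397 - 4q_B - 2(q_G) = 0.
So q_G = (262 - 2q_B)/4 and q_B = (397 - 2q_G)/4.
Substituting one into the other gives q_G = 127/6 and q_B = 266/3.
Total output Q = 127/6 + 266/3 = 659/6.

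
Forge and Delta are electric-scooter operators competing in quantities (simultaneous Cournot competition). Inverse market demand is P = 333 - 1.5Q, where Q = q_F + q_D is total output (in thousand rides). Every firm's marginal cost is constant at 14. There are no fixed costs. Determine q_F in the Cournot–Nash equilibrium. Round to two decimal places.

Each firm earns π_i = (333 - 1.5Q)q_i - 14q_i.
Setting ∂π_i/∂q_i = 0 with rivals' quantities fixed: 319 - 3q_i - (3/2)q_j = 0.
By symmetry each firm produces the same amount; substituting q_j = q_i yields q_i = 319/(9/2) = 638/9.

70.89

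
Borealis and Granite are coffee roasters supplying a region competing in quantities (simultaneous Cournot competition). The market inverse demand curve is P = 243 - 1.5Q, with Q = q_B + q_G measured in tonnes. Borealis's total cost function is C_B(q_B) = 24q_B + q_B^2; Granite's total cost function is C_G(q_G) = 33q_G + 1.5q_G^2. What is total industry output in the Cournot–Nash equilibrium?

Borealis's profit: π_B = (243 - 1.5Q)q_B - (24q_B + q_B²). Setting ∂π_B/∂q_B = 0: 219 - 5q_B - (3/2)(q_G) = 0.
Granite's profit: π_G = (243 - 1.5Q)q_G - (33q_G + (3/2)q_G²). Setting ∂π_G/∂q_G = 0: 210 - 6q_G - (3/2)(q_B) = 0.
Best responses: q_B = (219 - (3/2)q_G)/5, q_G = (210 - (3/2)q_B)/6.
Substituting one into the other gives q_B = 36 and q_G = 26.
Total output Q = 36 + 26 = 62.

62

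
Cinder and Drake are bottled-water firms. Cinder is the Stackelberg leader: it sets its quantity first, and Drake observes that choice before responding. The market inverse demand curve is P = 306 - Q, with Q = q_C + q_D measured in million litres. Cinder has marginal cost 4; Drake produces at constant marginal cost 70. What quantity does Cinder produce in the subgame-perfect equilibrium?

184

The follower Drake best-responds to any q_C: π_D = (306 - Q)q_D - 70q_D.
Follower FOC: 236 - q_C - 2q_D = 0, so q_D(q_C) = (236 - q_C)/2.
The leader anticipates this reaction. Substituting into P = 306 - Q gives P = 188 - (1/2)q_C, so π_C = (188 - (1/2)q_C)q_C - 4q_C.
Maximising: ∂π_C/∂q_C = 184 - q_C = 0, giving q_C = 184.
Then q_D = (236 - 184)/2 = 26.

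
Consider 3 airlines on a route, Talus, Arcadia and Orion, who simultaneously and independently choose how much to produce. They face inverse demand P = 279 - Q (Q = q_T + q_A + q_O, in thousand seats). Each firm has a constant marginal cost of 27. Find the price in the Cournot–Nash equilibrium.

90

A representative firm's profit is π_i = q_i(279 - Q) - 27q_i.
Setting ∂π_i/∂q_i = 0 with rivals' quantities fixed: 252 - 2q_i - Σ_{j≠i} q_j = 0.
With identical firms every q_j equals q_i, so Σ_{j≠i} q_j = 2q_i and 252 = 4q_i, giving q_i = 63.
Total output Q = 189, so price P = 279 - 189 = 90.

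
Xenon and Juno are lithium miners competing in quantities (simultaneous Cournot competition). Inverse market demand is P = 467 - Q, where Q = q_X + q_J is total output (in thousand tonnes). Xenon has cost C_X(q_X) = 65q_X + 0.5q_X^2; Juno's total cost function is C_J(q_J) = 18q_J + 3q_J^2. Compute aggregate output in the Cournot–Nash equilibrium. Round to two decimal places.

Xenon's profit: π_X = (467 - Q)q_X - (65q_X + (1/2)q_X²). Setting ∂π_X/∂q_X = 0: 402 - 3q_X - (q_J) = 0.
Juno's profit: π_J = (467 - Q)q_J - (18q_J + 3q_J²). Setting ∂π_J/∂q_J = 0: 449 - 8q_J - (q_X) = 0.
So q_X = (402 - q_J)/3 and q_J = (449 - q_X)/8.
Substituting one into the other gives q_X = 120.3043 and q_J = 945/23.
Total output Q = 120.3043 + 945/23 = 161.3913.

161.39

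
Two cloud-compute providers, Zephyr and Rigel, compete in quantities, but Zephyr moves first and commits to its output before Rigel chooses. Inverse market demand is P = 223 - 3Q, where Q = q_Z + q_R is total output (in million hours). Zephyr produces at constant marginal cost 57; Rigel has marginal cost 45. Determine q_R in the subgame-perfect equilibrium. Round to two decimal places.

Solve by backward induction. Given q_Z, the follower Rigel maximises π_R = (223 - 3q_Z - 3q_R)q_R - 45q_R.
Setting the follower's marginal profit to zero, 178 - 3q_Z - 6q_R = 0, i.e. q_R = (178 - 3q_Z)/6.
Zephyr substitutes q_R(q_Z) into its own profit: π_Z = q_Z(223 - 3q_Z - (178 - 3q_Z)/2) - 57q_Z = (134 - (3/2)q_Z)q_Z - 57q_Z.
Leader FOC: 77 - 3q_Z = 0, so q_Z = 77/3.
Then q_R = (178 - 3·(77/3))/6 = 101/6.

16.83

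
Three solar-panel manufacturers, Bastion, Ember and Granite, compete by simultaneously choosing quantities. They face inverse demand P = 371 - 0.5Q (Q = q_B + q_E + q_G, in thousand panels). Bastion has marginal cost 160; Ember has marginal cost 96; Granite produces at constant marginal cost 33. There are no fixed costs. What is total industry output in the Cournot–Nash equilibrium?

Bastion's profit: π_B = (371 - 0.5Q)q_B - (160q_B). Setting ∂π_B/∂q_B = 0: 211 - q_B - (1/2)(q_E + q_G) = 0.
Ember's profit: π_E = (371 - 0.5Q)q_E - (96q_E). Setting ∂π_E/∂q_E = 0: 275 - q_E - (1/2)(q_B + q_G) = 0.
Granite's first-order condition: 338 - q_G - (1/2)(q_B + q_E) = 0.
Summing all 3 equations gives 824 − 2Q = 0, hence Q = 412.
Back-substituting: q_B = (211 − 206)/(1/2) = 10, q_E = (275 − 206)/(1/2) = 138, q_G = (338 − 206)/(1/2) = 264.
Total output Q = 10 + 138 + 264 = 412.

412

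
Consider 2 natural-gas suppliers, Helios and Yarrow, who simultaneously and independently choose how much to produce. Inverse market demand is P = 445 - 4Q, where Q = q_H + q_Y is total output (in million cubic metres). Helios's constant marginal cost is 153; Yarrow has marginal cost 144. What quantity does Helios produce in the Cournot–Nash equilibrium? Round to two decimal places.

Helios's profit: π_H = (445 - 4Q)q_H - (153q_H). Setting ∂π_H/∂q_H = 0: 292 - 8q_H - 4(q_Y) = 0.
Yarrow's first-order condition: 301 - 8q_Y - 4(q_H) = 0.
Best responses: q_H = (292 - 4q_Y)/8, q_Y = (301 - 4q_H)/8.
Substituting one into the other gives q_H = 283/12 and q_Y = 155/6.

23.58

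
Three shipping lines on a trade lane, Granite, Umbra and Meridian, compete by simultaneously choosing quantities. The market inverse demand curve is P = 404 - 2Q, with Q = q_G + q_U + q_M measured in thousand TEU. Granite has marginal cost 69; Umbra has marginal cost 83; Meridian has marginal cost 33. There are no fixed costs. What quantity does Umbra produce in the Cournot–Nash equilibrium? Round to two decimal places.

Granite's profit: π_G = (404 - 2Q)q_G - (69q_G). Setting ∂π_G/∂q_G = 0: 335 - 4q_G - 2(q_U + q_M) = 0.
Umbra's first-order condition: 321 - 4q_U - 2(q_G + q_M) = 0.
Meridian's profit: π_M = (404 - 2Q)q_M - (33q_M). Setting ∂π_M/∂q_M = 0: 371 - 4q_M - 2(q_G + q_U) = 0.
Summing all 3 equations gives 1027 − 8Q = 0, hence Q = 1027/8.
Back-substituting: q_G = (335 − 1027/4)/2 = 313/8, q_U = (321 − 1027/4)/2 = 257/8, q_M = (371 − 1027/4)/2 = 457/8.

32.13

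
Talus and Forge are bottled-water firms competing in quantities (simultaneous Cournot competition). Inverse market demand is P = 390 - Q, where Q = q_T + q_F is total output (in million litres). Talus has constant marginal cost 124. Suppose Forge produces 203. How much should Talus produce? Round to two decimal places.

31.50

With the rival's output fixed at 203, Talus's profit is π_T = (390 - 203 - q_T)q_T - (124q_T) = (187 - q_T)q_T - (124q_T).
∂π_T/∂q_T = 63 - 2q_T = 0, so q_T = 63/2.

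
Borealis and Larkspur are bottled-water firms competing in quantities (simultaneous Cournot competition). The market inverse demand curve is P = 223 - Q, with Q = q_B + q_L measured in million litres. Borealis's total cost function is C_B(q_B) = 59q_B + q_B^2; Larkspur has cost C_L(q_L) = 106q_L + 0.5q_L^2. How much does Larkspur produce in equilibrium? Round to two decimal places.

27.64

Borealis's profit: π_B = (223 - Q)q_B - (59q_B + q_B²). Setting ∂π_B/∂q_B = 0: 164 - 4q_B - (q_L) = 0.
Larkspur's profit: π_L = (223 - Q)q_L - (106q_L + (1/2)q_L²). Setting ∂π_L/∂q_L = 0: 117 - 3q_L - (q_B) = 0.
Best responses: q_B = (164 - q_L)/4, q_L = (117 - q_B)/3.
Substituting one into the other gives q_B = 375/11 and q_L = 304/11.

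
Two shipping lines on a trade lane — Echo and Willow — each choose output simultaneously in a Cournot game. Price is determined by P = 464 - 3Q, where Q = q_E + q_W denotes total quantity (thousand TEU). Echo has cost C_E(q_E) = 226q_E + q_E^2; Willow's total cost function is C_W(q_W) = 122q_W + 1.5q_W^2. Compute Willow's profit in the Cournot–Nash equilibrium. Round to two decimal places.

Echo's profit: π_E = (464 - 3Q)q_E - (226q_E + q_E²). Setting ∂π_E/∂q_E = 0: 238 - 8q_E - 3(q_W) = 0.
Willow's profit: π_W = (464 - 3Q)q_W - (122q_W + (3/2)q_W²). Setting ∂π_W/∂q_W = 0: 342 - 9q_W - 3(q_E) = 0.
Rearranging gives the reaction functions q_E = (238 - 3q_W)/8 and q_W = (342 - 3q_E)/9.
Substituting one into the other gives q_E = 124/7 and q_W = 674/21.
Price P = 464 - 3·(1046/21) = 314.5714.
Willow's profit: 314.5714·(674/21) - 122·(674/21) - (3/2)(674/21)² = 4635.4694.

4635.47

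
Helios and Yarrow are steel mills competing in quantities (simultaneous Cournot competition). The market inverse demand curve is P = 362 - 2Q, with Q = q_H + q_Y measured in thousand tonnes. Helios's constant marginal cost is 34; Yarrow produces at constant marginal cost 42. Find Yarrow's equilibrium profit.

5408

Helios's profit: π_H = (362 - 2Q)q_H - (34q_H). Setting ∂π_H/∂q_H = 0: 328 - 4q_H - 2(q_Y) = 0.
Yarrow's profit: π_Y = (362 - 2Q)q_Y - (42q_Y). Setting ∂π_Y/∂q_Y = 0: 320 - 4q_Y - 2(q_H) = 0.
Rearranging gives the reaction functions q_H = (328 - 2q_Y)/4 and q_Y = (320 - 2q_H)/4.
Solving the pair: q_H = 56, q_Y = 52.
Price P = 362 - 2·108 = 146.
Yarrow's profit: (146 - 42)·52 = 5408.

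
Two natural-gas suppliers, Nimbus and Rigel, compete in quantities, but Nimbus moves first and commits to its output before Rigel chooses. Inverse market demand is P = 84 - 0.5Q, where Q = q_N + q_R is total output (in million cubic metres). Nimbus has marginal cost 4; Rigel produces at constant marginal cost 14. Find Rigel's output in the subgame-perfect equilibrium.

Solve by backward induction. Given q_N, the follower Rigel maximises π_R = (84 - (1/2)q_N - (1/2)q_R)q_R - 14q_R.
Follower FOC: 70 - (1/2)q_N - q_R = 0, so q_R(q_N) = (70 - (1/2)q_N).
Nimbus substitutes q_R(q_N) into its own profit: π_N = q_N(84 - (1/2)q_N - (70 - (1/2)q_N)/2) - 4q_N = (49 - (1/4)q_N)q_N - 4q_N.
Maximising: ∂π_N/∂q_N = 45 - (1/2)q_N = 0, giving q_N = 90.
Then q_R = (70 - (1/2)·90) = 25.

25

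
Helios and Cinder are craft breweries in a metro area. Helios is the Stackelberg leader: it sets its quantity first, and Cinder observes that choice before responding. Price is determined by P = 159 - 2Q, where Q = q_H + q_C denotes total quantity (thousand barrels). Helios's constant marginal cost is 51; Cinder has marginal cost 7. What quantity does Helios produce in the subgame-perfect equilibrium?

Solve by backward induction. Given q_H, the follower Cinder maximises π_C = (159 - 2q_H - 2q_C)q_C - 7q_C.
∂π_C/∂q_C = 152 - 2q_H - 4q_C = 0 gives the reaction function q_C = (152 - 2q_H)/4.
The leader anticipates this reaction. Substituting into P = 159 - 2Q gives P = 83 - q_H, so π_H = (83 - q_H)q_H - 51q_H.
Leader FOC: 32 - 2q_H = 0, so q_H = 16.
Then q_C = (152 - 2·16)/4 = 30.

16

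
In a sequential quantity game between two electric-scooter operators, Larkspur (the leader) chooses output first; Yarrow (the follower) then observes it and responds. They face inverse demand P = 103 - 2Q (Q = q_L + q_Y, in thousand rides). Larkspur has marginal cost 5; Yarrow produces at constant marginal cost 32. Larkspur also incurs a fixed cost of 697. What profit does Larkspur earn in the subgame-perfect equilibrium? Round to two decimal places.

Solve by backward induction. Given q_L, the follower Yarrow maximises π_Y = (103 - 2q_L - 2q_Y)q_Y - 32q_Y.
Follower FOC: 71 - 2q_L - 4q_Y = 0, so q_Y(q_L) = (71 - 2q_L)/4.
The leader anticipates this reaction. Substituting into P = 103 - 2Q gives P = 135/2 - q_L, so π_L = (135/2 - q_L)q_L - 5q_L.
Leader FOC: 125/2 - 2q_L = 0, so q_L = 125/4.
Then q_Y = (71 - 2·(125/4))/4 = 17/8.
Price P = 103 - 2·(267/8) = 145/4.
Larkspur's profit: (145/4 - 5)·(125/4) - 697 = 279.5625.

279.56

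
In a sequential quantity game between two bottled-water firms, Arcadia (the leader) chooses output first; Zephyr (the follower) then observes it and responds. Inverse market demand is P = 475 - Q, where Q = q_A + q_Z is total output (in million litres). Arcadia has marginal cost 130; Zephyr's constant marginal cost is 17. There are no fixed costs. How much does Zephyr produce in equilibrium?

171

The follower Zephyr best-responds to any q_A: π_Z = (475 - Q)q_Z - 17q_Z.
∂π_Z/∂q_Z = 458 - q_A - 2q_Z = 0 gives the reaction function q_Z = (458 - q_A)/2.
The leader anticipates this reaction. Substituting into P = 475 - Q gives P = 246 - (1/2)q_A, so π_A = (246 - (1/2)q_A)q_A - 130q_A.
Leader FOC: 116 - q_A = 0, so q_A = 116.
Then q_Z = (458 - 116)/2 = 171.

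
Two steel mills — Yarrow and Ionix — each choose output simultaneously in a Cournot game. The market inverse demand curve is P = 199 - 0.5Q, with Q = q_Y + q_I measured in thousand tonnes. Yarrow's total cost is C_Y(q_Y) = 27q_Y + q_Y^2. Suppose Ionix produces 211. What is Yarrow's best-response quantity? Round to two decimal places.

With the rival's output fixed at 211, Yarrow's profit is π_Y = (199 - (1/2)·211 - (1/2)q_Y)q_Y - (27q_Y + q_Y²) = (187/2 - (1/2)q_Y)q_Y - (27q_Y + q_Y²).
∂π_Y/∂q_Y = 133/2 - 3q_Y = 0, so q_Y = 133/6.

22.17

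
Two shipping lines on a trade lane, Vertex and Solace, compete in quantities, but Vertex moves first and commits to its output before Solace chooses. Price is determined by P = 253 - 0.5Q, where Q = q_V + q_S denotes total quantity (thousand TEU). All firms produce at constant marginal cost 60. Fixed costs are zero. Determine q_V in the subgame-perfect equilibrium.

193

The follower Solace best-responds to any q_V: π_S = (253 - 0.5Q)q_S - 60q_S.
Setting the follower's marginal profit to zero, 193 - (1/2)q_V - q_S = 0, i.e. q_S = (193 - (1/2)q_V).
The leader anticipates this reaction. Substituting into P = 253 - 0.5Q gives P = 313/2 - (1/4)q_V, so π_V = (313/2 - (1/4)q_V)q_V - 60q_V.
Maximising: ∂π_V/∂q_V = 193/2 - (1/2)q_V = 0, giving q_V = 193.
Then q_S = (193 - (1/2)·193) = 193/2.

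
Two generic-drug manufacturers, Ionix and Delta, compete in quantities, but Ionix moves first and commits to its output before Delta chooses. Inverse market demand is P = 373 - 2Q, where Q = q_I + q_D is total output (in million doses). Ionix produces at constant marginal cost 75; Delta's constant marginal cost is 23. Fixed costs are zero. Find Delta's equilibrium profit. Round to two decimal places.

The follower Delta best-responds to any q_I: π_D = (373 - 2Q)q_D - 23q_D.
Setting the follower's marginal profit to zero, 350 - 2q_I - 4q_D = 0, i.e. q_D = (350 - 2q_I)/4.
Ionix substitutes q_D(q_I) into its own profit: π_I = q_I(373 - 2q_I - (350 - 2q_I)/2) - 75q_I = (198 - q_I)q_I - 75q_I.
Leader FOC: 123 - 2q_I = 0, so q_I = 123/2.
Then q_D = (350 - 2·(123/2))/4 = 227/4.
Price P = 373 - 2·(473/4) = 273/2.
Delta's profit: (273/2 - 23)·(227/4) = 6441.1250.

6441.13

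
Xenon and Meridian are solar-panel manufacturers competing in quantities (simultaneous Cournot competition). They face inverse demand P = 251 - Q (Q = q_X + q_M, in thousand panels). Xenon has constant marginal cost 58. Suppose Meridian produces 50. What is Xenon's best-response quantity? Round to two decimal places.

With the rival's output fixed at 50, Xenon's profit is π_X = (251 - 50 - q_X)q_X - (58q_X) = (201 - q_X)q_X - (58q_X).
∂π_X/∂q_X = 143 - 2q_X = 0, so q_X = 143/2.

71.50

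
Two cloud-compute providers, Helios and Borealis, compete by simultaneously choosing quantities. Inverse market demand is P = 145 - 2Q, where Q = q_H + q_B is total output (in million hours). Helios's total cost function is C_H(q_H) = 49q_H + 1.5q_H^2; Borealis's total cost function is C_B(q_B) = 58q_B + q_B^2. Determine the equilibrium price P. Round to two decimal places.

Helios's profit: π_H = (145 - 2Q)q_H - (49q_H + (3/2)q_H²). Setting ∂π_H/∂q_H = 0: 96 - 7q_H - 2(q_B) = 0.
Borealis's profit: π_B = (145 - 2Q)q_B - (58q_B + q_B²). Setting ∂π_B/∂q_B = 0: 87 - 6q_B - 2(q_H) = 0.
Rearranging gives the reaction functions q_H = (96 - 2q_B)/7 and q_B = (87 - 2q_H)/6.
Substituting one into the other gives q_H = 201/19 and q_B = 417/38.
Total output Q = 819/38, so price P = 145 - 2·(819/38) = 1936/19.

101.89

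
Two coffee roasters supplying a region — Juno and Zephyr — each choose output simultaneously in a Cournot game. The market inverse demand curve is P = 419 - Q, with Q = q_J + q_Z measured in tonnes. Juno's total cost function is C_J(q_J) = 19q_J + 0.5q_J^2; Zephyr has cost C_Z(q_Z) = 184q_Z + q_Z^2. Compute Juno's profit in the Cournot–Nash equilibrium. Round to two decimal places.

Juno's profit: π_J = (419 - Q)q_J - (19q_J + (1/2)q_J²). Setting ∂π_J/∂q_J = 0: 400 - 3q_J - (q_Z) = 0.
Zephyr's profit: π_Z = (419 - Q)q_Z - (184q_Z + q_Z²). Setting ∂π_Z/∂q_Z = 0: 235 - 4q_Z - (q_J) = 0.
So q_J = (400 - q_Z)/3 and q_Z = (235 - q_J)/4.
Substituting one into the other gives q_J = 1365/11 and q_Z = 305/11.
Price P = 419 - 1670/11 = 267.1818.
Juno's profit: 267.1818·(1365/11) - 19·(1365/11) - (1/2)(1365/11)² = 23097.8306.

23097.83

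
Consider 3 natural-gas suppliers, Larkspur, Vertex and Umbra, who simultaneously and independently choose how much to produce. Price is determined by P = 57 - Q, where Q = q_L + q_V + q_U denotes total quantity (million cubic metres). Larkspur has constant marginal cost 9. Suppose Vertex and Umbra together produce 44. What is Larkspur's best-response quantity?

With rivals' combined output fixed at 44, Larkspur's profit is π_L = (57 - 44 - q_L)q_L - (9q_L) = (13 - q_L)q_L - (9q_L).
∂π_L/∂q_L = 4 - 2q_L = 0, so q_L = 2.

2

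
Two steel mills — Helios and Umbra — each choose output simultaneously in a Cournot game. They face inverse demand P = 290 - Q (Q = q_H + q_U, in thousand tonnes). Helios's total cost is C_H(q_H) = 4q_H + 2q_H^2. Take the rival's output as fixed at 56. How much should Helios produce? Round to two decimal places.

38.33

With the rival's output fixed at 56, Helios's profit is π_H = (290 - 56 - q_H)q_H - (4q_H + 2q_H²) = (234 - q_H)q_H - (4q_H + 2q_H²).
∂π_H/∂q_H = 230 - 6q_H = 0, so q_H = 115/3.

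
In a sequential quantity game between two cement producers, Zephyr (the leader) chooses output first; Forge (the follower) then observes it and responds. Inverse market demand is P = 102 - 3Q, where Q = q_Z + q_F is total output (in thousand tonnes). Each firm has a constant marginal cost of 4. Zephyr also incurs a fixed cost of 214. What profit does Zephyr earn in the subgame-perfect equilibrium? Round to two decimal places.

Solve by backward induction. Given q_Z, the follower Forge maximises π_F = (102 - 3q_Z - 3q_F)q_F - 4q_F.
∂π_F/∂q_F = 98 - 3q_Z - 6q_F = 0 gives the reaction function q_F = (98 - 3q_Z)/6.
The leader anticipates this reaction. Substituting into P = 102 - 3Q gives P = 53 - (3/2)q_Z, so π_Z = (53 - (3/2)q_Z)q_Z - 4q_Z.
Maximising: ∂π_Z/∂q_Z = 49 - 3q_Z = 0, giving q_Z = 49/3.
Then q_F = (98 - 3·(49/3))/6 = 49/6.
Price P = 102 - 3·(49/2) = 57/2.
Zephyr's profit: (57/2 - 4)·(49/3) - 214 = 1117/6.

186.17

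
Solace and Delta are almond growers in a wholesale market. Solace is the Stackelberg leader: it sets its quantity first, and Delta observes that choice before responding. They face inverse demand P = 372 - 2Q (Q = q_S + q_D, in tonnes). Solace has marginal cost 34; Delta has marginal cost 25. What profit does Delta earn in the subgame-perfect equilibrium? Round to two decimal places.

Solve by backward induction. Given q_S, the follower Delta maximises π_D = (372 - 2q_S - 2q_D)q_D - 25q_D.
∂π_D/∂q_D = 347 - 2q_S - 4q_D = 0 gives the reaction function q_D = (347 - 2q_S)/4.
The leader anticipates this reaction. Substituting into P = 372 - 2Q gives P = 397/2 - q_S, so π_S = (397/2 - q_S)q_S - 34q_S.
The leader's first-order condition 329/2 - 2q_S = 0 yields q_S = 329/4.
Then q_D = (347 - 2·(329/4))/4 = 365/8.
Price P = 372 - 2·(1023/8) = 465/4.
Delta's profit: (465/4 - 25)·(365/8) = 4163.2813.

4163.28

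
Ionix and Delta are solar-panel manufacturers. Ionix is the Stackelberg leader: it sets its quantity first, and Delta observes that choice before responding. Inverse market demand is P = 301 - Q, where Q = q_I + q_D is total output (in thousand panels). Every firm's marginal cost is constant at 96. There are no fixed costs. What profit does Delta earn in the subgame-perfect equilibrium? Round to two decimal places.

2626.56

Solve by backward induction. Given q_I, the follower Delta maximises π_D = (301 - q_I - q_D)q_D - 96q_D.
∂π_D/∂q_D = 205 - q_I - 2q_D = 0 gives the reaction function q_D = (205 - q_I)/2.
The leader anticipates this reaction. Substituting into P = 301 - Q gives P = 397/2 - (1/2)q_I, so π_I = (397/2 - (1/2)q_I)q_I - 96q_I.
Leader FOC: 205/2 - q_I = 0, so q_I = 205/2.
Then q_D = (205 - 205/2)/2 = 205/4.
Price P = 301 - 615/4 = 589/4.
Delta's profit: (589/4 - 96)·(205/4) = 2626.5625.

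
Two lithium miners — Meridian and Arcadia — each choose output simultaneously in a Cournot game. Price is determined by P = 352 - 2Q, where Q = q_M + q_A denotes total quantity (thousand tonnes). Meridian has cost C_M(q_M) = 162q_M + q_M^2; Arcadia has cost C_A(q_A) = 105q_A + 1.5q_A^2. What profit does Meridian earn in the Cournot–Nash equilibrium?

1452

Meridian's profit: π_M = (352 - 2Q)q_M - (162q_M + q_M²). Setting ∂π_M/∂q_M = 0: 190 - 6q_M - 2(q_A) = 0.
Arcadia's first-order condition: 247 - 7q_A - 2(q_M) = 0.
Rearranging gives the reaction functions q_M = (190 - 2q_A)/6 and q_A = (247 - 2q_M)/7.
Solving the pair: q_M = 22, q_A = 29.
Price P = 352 - 2·51 = 250.
Meridian's profit: 250·22 - 162·22 - 22² = 1452.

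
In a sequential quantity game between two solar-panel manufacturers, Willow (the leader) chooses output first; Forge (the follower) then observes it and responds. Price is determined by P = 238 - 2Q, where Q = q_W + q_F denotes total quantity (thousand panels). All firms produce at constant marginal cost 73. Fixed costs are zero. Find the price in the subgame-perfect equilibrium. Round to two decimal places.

114.25

Solve by backward induction. Given q_W, the follower Forge maximises π_F = (238 - 2q_W - 2q_F)q_F - 73q_F.
Setting the follower's marginal profit to zero, 165 - 2q_W - 4q_F = 0, i.e. q_F = (165 - 2q_W)/4.
Willow substitutes q_F(q_W) into its own profit: π_W = q_W(238 - 2q_W - (165 - 2q_W)/2) - 73q_W = (311/2 - q_W)q_W - 73q_W.
Leader FOC: 165/2 - 2q_W = 0, so q_W = 165/4.
Then q_F = (165 - 2·(165/4))/4 = 165/8.
Total output Q = 495/8, so price P = 238 - 2·(495/8) = 457/4.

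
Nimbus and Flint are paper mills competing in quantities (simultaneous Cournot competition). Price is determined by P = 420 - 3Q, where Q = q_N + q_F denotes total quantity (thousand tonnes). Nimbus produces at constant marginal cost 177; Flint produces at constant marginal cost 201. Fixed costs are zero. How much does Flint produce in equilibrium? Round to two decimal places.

Nimbus's profit: π_N = (420 - 3Q)q_N - (177q_N). Setting ∂π_N/∂q_N = 0: 243 - 6q_N - 3(q_F) = 0.
Flint's first-order condition: 219 - 6q_F - 3(q_N) = 0.
So q_N = (243 - 3q_F)/6 and q_F = (219 - 3q_N)/6.
Solving the pair: q_N = 89/3, q_F = 65/3.

21.67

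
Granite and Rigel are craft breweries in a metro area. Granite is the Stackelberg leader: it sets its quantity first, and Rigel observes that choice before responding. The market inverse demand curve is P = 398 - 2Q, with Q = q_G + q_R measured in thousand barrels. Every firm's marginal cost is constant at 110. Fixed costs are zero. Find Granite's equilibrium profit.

Solve by backward induction. Given q_G, the follower Rigel maximises π_R = (398 - 2q_G - 2q_R)q_R - 110q_R.
∂π_R/∂q_R = 288 - 2q_G - 4q_R = 0 gives the reaction function q_R = (288 - 2q_G)/4.
Granite substitutes q_R(q_G) into its own profit: π_G = q_G(398 - 2q_G - (288 - 2q_G)/2) - 110q_G = (254 - q_G)q_G - 110q_G.
Maximising: ∂π_G/∂q_G = 144 - 2q_G = 0, giving q_G = 72.
Then q_R = (288 - 2·72)/4 = 36.
Price P = 398 - 2·108 = 182.
Granite's profit: (182 - 110)·72 = 5184.

5184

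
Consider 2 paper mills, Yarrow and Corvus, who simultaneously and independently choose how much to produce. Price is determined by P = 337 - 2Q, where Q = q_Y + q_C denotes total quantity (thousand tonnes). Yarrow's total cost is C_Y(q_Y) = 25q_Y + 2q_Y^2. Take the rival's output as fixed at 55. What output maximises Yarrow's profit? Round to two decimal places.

With the rival's output fixed at 55, Yarrow's profit is π_Y = (337 - 2·55 - 2q_Y)q_Y - (25q_Y + 2q_Y²) = (227 - 2q_Y)q_Y - (25q_Y + 2q_Y²).
∂π_Y/∂q_Y = 202 - 8q_Y = 0, so q_Y = 101/4.

25.25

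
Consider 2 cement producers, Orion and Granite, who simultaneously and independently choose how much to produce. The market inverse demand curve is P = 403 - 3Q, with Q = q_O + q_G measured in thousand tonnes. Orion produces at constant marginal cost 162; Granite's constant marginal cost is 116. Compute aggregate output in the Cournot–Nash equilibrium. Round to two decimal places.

58.67

Orion's profit: π_O = (403 - 3Q)q_O - (162q_O). Setting ∂π_O/∂q_O = 0: 241 - 6q_O - 3(q_G) = 0.
Granite's first-order condition: 287 - 6q_G - 3(q_O) = 0.
Rearranging gives the reaction functions q_O = (241 - 3q_G)/6 and q_G = (287 - 3q_O)/6.
Substituting one into the other gives q_O = 65/3 and q_G = 37.
Total output Q = 65/3 + 37 = 176/3.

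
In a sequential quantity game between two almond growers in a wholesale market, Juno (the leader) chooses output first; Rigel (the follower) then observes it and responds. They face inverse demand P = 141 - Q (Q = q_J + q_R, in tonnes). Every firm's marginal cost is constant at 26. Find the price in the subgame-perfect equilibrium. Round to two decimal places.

The follower Rigel best-responds to any q_J: π_R = (141 - Q)q_R - 26q_R.
∂π_R/∂q_R = 115 - q_J - 2q_R = 0 gives the reaction function q_R = (115 - q_J)/2.
Juno substitutes q_R(q_J) into its own profit: π_J = q_J(141 - q_J - (115 - q_J)/2) - 26q_J = (167/2 - (1/2)q_J)q_J - 26q_J.
Maximising: ∂π_J/∂q_J = 115/2 - q_J = 0, giving q_J = 115/2.
Then q_R = (115 - 115/2)/2 = 115/4.
Total output Q = 345/4, so price P = 141 - 345/4 = 219/4.

54.75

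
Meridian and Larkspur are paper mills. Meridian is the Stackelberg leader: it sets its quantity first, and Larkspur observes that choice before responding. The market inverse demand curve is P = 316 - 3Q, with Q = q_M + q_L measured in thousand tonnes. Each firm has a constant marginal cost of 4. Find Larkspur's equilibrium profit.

2028

Solve by backward induction. Given q_M, the follower Larkspur maximises π_L = (316 - 3q_M - 3q_L)q_L - 4q_L.
Follower FOC: 312 - 3q_M - 6q_L = 0, so q_L(q_M) = (312 - 3q_M)/6.
The leader anticipates this reaction. Substituting into P = 316 - 3Q gives P = 160 - (3/2)q_M, so π_M = (160 - (3/2)q_M)q_M - 4q_M.
The leader's first-order condition 156 - 3q_M = 0 yields q_M = 52.
Then q_L = (312 - 3·52)/6 = 26.
Price P = 316 - 3·78 = 82.
Larkspur's profit: (82 - 4)·26 = 2028.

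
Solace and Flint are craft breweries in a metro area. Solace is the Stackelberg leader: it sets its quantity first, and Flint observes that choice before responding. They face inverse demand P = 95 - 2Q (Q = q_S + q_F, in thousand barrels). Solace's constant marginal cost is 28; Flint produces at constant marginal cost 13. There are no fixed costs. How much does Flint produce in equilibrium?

Solve by backward induction. Given q_S, the follower Flint maximises π_F = (95 - 2q_S - 2q_F)q_F - 13q_F.
Follower FOC: 82 - 2q_S - 4q_F = 0, so q_F(q_S) = (82 - 2q_S)/4.
The leader anticipates this reaction. Substituting into P = 95 - 2Q gives P = 54 - q_S, so π_S = (54 - q_S)q_S - 28q_S.
Maximising: ∂π_S/∂q_S = 26 - 2q_S = 0, giving q_S = 13.
Then q_F = (82 - 2·13)/4 = 14.

14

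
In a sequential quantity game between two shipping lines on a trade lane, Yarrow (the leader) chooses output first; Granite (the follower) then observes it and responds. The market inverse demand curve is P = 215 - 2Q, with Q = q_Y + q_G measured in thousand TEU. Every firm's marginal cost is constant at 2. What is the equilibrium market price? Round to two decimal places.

55.25

Solve by backward induction. Given q_Y, the follower Granite maximises π_G = (215 - 2q_Y - 2q_G)q_G - 2q_G.
∂π_G/∂q_G = 213 - 2q_Y - 4q_G = 0 gives the reaction function q_G = (213 - 2q_Y)/4.
Yarrow substitutes q_G(q_Y) into its own profit: π_Y = q_Y(215 - 2q_Y - (213 - 2q_Y)/2) - 2q_Y = (217/2 - q_Y)q_Y - 2q_Y.
Leader FOC: 213/2 - 2q_Y = 0, so q_Y = 213/4.
Then q_G = (213 - 2·(213/4))/4 = 213/8.
Total output Q = 639/8, so price P = 215 - 2·(639/8) = 221/4.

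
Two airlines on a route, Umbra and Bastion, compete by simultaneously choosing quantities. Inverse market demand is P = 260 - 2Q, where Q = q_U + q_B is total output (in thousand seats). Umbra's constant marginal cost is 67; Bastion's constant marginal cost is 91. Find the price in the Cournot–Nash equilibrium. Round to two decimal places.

139.33

Umbra's profit: π_U = (260 - 2Q)q_U - (67q_U). Setting ∂π_U/∂q_U = 0: 193 - 4q_U - 2(q_B) = 0.
Bastion's first-order condition: 169 - 4q_B - 2(q_U) = 0.
Rearranging gives the reaction functions q_U = (193 - 2q_B)/4 and q_B = (169 - 2q_U)/4.
Substituting one into the other gives q_U = 217/6 and q_B = 145/6.
Total output Q = 181/3, so price P = 260 - 2·(181/3) = 418/3.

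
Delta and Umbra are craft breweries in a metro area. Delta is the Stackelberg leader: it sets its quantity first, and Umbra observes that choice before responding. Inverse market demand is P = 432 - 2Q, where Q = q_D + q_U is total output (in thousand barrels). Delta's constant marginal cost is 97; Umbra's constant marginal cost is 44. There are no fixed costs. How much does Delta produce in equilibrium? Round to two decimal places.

70.50

The follower Umbra best-responds to any q_D: π_U = (432 - 2Q)q_U - 44q_U.
Follower FOC: 388 - 2q_D - 4q_U = 0, so q_U(q_D) = (388 - 2q_D)/4.
The leader anticipates this reaction. Substituting into P = 432 - 2Q gives P = 238 - q_D, so π_D = (238 - q_D)q_D - 97q_D.
Leader FOC: 141 - 2q_D = 0, so q_D = 141/2.
Then q_U = (388 - 2·(141/2))/4 = 247/4.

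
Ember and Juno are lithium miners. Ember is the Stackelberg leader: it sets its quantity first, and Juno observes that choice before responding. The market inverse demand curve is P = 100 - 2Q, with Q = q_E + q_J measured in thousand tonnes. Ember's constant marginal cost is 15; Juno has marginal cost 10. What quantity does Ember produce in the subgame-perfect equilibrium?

Solve by backward induction. Given q_E, the follower Juno maximises π_J = (100 - 2q_E - 2q_J)q_J - 10q_J.
Follower FOC: 90 - 2q_E - 4q_J = 0, so q_J(q_E) = (90 - 2q_E)/4.
The leader anticipates this reaction. Substituting into P = 100 - 2Q gives P = 55 - q_E, so π_E = (55 - q_E)q_E - 15q_E.
Leader FOC: 40 - 2q_E = 0, so q_E = 20.
Then q_J = (90 - 2·20)/4 = 25/2.

20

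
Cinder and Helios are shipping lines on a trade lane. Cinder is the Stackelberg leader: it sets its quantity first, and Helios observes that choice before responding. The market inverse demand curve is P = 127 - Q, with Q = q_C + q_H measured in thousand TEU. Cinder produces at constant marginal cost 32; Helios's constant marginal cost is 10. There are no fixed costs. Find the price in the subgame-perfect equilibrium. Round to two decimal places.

The follower Helios best-responds to any q_C: π_H = (127 - Q)q_H - 10q_H.
Follower FOC: 117 - q_C - 2q_H = 0, so q_H(q_C) = (117 - q_C)/2.
Cinder substitutes q_H(q_C) into its own profit: π_C = q_C(127 - q_C - (117 - q_C)/2) - 32q_C = (137/2 - (1/2)q_C)q_C - 32q_C.
Maximising: ∂π_C/∂q_C = 73/2 - q_C = 0, giving q_C = 73/2.
Then q_H = (117 - 73/2)/2 = 161/4.
Total output Q = 307/4, so price P = 127 - 307/4 = 201/4.

50.25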